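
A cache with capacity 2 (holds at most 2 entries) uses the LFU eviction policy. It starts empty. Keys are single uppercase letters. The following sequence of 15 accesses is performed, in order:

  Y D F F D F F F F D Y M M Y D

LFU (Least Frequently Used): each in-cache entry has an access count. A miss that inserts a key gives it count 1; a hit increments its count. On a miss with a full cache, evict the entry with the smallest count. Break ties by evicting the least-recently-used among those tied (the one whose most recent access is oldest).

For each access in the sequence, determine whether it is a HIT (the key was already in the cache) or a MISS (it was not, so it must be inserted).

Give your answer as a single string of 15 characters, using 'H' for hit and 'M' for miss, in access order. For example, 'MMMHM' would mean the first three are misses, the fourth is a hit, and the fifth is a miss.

Answer: MMMHHHHHHHMMHMM

Derivation:
LFU simulation (capacity=2):
  1. access Y: MISS. Cache: [Y(c=1)]
  2. access D: MISS. Cache: [Y(c=1) D(c=1)]
  3. access F: MISS, evict Y(c=1). Cache: [D(c=1) F(c=1)]
  4. access F: HIT, count now 2. Cache: [D(c=1) F(c=2)]
  5. access D: HIT, count now 2. Cache: [F(c=2) D(c=2)]
  6. access F: HIT, count now 3. Cache: [D(c=2) F(c=3)]
  7. access F: HIT, count now 4. Cache: [D(c=2) F(c=4)]
  8. access F: HIT, count now 5. Cache: [D(c=2) F(c=5)]
  9. access F: HIT, count now 6. Cache: [D(c=2) F(c=6)]
  10. access D: HIT, count now 3. Cache: [D(c=3) F(c=6)]
  11. access Y: MISS, evict D(c=3). Cache: [Y(c=1) F(c=6)]
  12. access M: MISS, evict Y(c=1). Cache: [M(c=1) F(c=6)]
  13. access M: HIT, count now 2. Cache: [M(c=2) F(c=6)]
  14. access Y: MISS, evict M(c=2). Cache: [Y(c=1) F(c=6)]
  15. access D: MISS, evict Y(c=1). Cache: [D(c=1) F(c=6)]
Total: 8 hits, 7 misses, 5 evictions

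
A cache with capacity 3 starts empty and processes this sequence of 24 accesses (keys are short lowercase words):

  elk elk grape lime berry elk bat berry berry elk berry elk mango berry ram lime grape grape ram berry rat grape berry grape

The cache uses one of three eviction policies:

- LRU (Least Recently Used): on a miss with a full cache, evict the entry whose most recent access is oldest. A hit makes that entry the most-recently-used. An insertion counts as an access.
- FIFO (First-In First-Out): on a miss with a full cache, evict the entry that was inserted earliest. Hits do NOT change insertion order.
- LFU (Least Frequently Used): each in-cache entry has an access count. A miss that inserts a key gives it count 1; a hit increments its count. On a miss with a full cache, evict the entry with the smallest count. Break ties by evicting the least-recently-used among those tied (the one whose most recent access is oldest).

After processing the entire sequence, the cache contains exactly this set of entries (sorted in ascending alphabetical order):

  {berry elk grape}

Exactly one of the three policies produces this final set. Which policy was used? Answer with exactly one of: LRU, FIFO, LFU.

Answer: LFU

Derivation:
Simulating under each policy and comparing final sets:
  LRU: final set = {berry grape rat} -> differs
  FIFO: final set = {berry grape rat} -> differs
  LFU: final set = {berry elk grape} -> MATCHES target
Only LFU produces the target set.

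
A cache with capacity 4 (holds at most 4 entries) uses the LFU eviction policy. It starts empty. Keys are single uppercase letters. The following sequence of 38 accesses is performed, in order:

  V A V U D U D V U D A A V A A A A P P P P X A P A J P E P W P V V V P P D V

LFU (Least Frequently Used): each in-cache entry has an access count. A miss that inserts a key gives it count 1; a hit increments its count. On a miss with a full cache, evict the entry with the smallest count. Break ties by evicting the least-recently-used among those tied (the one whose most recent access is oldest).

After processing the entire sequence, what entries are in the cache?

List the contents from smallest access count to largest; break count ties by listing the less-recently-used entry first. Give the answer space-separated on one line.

Answer: D V A P

Derivation:
LFU simulation (capacity=4):
  1. access V: MISS. Cache: [V(c=1)]
  2. access A: MISS. Cache: [V(c=1) A(c=1)]
  3. access V: HIT, count now 2. Cache: [A(c=1) V(c=2)]
  4. access U: MISS. Cache: [A(c=1) U(c=1) V(c=2)]
  5. access D: MISS. Cache: [A(c=1) U(c=1) D(c=1) V(c=2)]
  6. access U: HIT, count now 2. Cache: [A(c=1) D(c=1) V(c=2) U(c=2)]
  7. access D: HIT, count now 2. Cache: [A(c=1) V(c=2) U(c=2) D(c=2)]
  8. access V: HIT, count now 3. Cache: [A(c=1) U(c=2) D(c=2) V(c=3)]
  9. access U: HIT, count now 3. Cache: [A(c=1) D(c=2) V(c=3) U(c=3)]
  10. access D: HIT, count now 3. Cache: [A(c=1) V(c=3) U(c=3) D(c=3)]
  11. access A: HIT, count now 2. Cache: [A(c=2) V(c=3) U(c=3) D(c=3)]
  12. access A: HIT, count now 3. Cache: [V(c=3) U(c=3) D(c=3) A(c=3)]
  13. access V: HIT, count now 4. Cache: [U(c=3) D(c=3) A(c=3) V(c=4)]
  14. access A: HIT, count now 4. Cache: [U(c=3) D(c=3) V(c=4) A(c=4)]
  15. access A: HIT, count now 5. Cache: [U(c=3) D(c=3) V(c=4) A(c=5)]
  16. access A: HIT, count now 6. Cache: [U(c=3) D(c=3) V(c=4) A(c=6)]
  17. access A: HIT, count now 7. Cache: [U(c=3) D(c=3) V(c=4) A(c=7)]
  18. access P: MISS, evict U(c=3). Cache: [P(c=1) D(c=3) V(c=4) A(c=7)]
  19. access P: HIT, count now 2. Cache: [P(c=2) D(c=3) V(c=4) A(c=7)]
  20. access P: HIT, count now 3. Cache: [D(c=3) P(c=3) V(c=4) A(c=7)]
  21. access P: HIT, count now 4. Cache: [D(c=3) V(c=4) P(c=4) A(c=7)]
  22. access X: MISS, evict D(c=3). Cache: [X(c=1) V(c=4) P(c=4) A(c=7)]
  23. access A: HIT, count now 8. Cache: [X(c=1) V(c=4) P(c=4) A(c=8)]
  24. access P: HIT, count now 5. Cache: [X(c=1) V(c=4) P(c=5) A(c=8)]
  25. access A: HIT, count now 9. Cache: [X(c=1) V(c=4) P(c=5) A(c=9)]
  26. access J: MISS, evict X(c=1). Cache: [J(c=1) V(c=4) P(c=5) A(c=9)]
  27. access P: HIT, count now 6. Cache: [J(c=1) V(c=4) P(c=6) A(c=9)]
  28. access E: MISS, evict J(c=1). Cache: [E(c=1) V(c=4) P(c=6) A(c=9)]
  29. access P: HIT, count now 7. Cache: [E(c=1) V(c=4) P(c=7) A(c=9)]
  30. access W: MISS, evict E(c=1). Cache: [W(c=1) V(c=4) P(c=7) A(c=9)]
  31. access P: HIT, count now 8. Cache: [W(c=1) V(c=4) P(c=8) A(c=9)]
  32. access V: HIT, count now 5. Cache: [W(c=1) V(c=5) P(c=8) A(c=9)]
  33. access V: HIT, count now 6. Cache: [W(c=1) V(c=6) P(c=8) A(c=9)]
  34. access V: HIT, count now 7. Cache: [W(c=1) V(c=7) P(c=8) A(c=9)]
  35. access P: HIT, count now 9. Cache: [W(c=1) V(c=7) A(c=9) P(c=9)]
  36. access P: HIT, count now 10. Cache: [W(c=1) V(c=7) A(c=9) P(c=10)]
  37. access D: MISS, evict W(c=1). Cache: [D(c=1) V(c=7) A(c=9) P(c=10)]
  38. access V: HIT, count now 8. Cache: [D(c=1) V(c=8) A(c=9) P(c=10)]
Total: 28 hits, 10 misses, 6 evictions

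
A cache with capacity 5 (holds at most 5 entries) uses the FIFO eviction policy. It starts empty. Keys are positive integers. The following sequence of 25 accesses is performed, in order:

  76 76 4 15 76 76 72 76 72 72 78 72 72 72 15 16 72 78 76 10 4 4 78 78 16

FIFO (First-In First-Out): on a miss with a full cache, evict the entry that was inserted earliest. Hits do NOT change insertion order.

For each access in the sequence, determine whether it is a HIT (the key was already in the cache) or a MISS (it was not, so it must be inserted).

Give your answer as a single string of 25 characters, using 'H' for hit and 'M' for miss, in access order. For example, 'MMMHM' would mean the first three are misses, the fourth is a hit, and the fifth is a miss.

FIFO simulation (capacity=5):
  1. access 76: MISS. Cache (old->new): [76]
  2. access 76: HIT. Cache (old->new): [76]
  3. access 4: MISS. Cache (old->new): [76 4]
  4. access 15: MISS. Cache (old->new): [76 4 15]
  5. access 76: HIT. Cache (old->new): [76 4 15]
  6. access 76: HIT. Cache (old->new): [76 4 15]
  7. access 72: MISS. Cache (old->new): [76 4 15 72]
  8. access 76: HIT. Cache (old->new): [76 4 15 72]
  9. access 72: HIT. Cache (old->new): [76 4 15 72]
  10. access 72: HIT. Cache (old->new): [76 4 15 72]
  11. access 78: MISS. Cache (old->new): [76 4 15 72 78]
  12. access 72: HIT. Cache (old->new): [76 4 15 72 78]
  13. access 72: HIT. Cache (old->new): [76 4 15 72 78]
  14. access 72: HIT. Cache (old->new): [76 4 15 72 78]
  15. access 15: HIT. Cache (old->new): [76 4 15 72 78]
  16. access 16: MISS, evict 76. Cache (old->new): [4 15 72 78 16]
  17. access 72: HIT. Cache (old->new): [4 15 72 78 16]
  18. access 78: HIT. Cache (old->new): [4 15 72 78 16]
  19. access 76: MISS, evict 4. Cache (old->new): [15 72 78 16 76]
  20. access 10: MISS, evict 15. Cache (old->new): [72 78 16 76 10]
  21. access 4: MISS, evict 72. Cache (old->new): [78 16 76 10 4]
  22. access 4: HIT. Cache (old->new): [78 16 76 10 4]
  23. access 78: HIT. Cache (old->new): [78 16 76 10 4]
  24. access 78: HIT. Cache (old->new): [78 16 76 10 4]
  25. access 16: HIT. Cache (old->new): [78 16 76 10 4]
Total: 16 hits, 9 misses, 4 evictions

Answer: MHMMHHMHHHMHHHHMHHMMMHHHH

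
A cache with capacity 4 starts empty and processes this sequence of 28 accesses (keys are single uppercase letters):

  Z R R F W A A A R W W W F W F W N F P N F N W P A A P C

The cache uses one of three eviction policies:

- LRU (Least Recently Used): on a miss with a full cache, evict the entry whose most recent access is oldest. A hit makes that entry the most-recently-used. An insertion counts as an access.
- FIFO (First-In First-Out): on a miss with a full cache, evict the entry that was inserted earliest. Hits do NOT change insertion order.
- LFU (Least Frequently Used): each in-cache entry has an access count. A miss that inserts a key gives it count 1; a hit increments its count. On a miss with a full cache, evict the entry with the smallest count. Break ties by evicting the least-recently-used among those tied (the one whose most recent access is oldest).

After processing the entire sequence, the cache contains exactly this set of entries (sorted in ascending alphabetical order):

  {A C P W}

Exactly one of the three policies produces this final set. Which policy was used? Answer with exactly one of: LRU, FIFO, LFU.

Answer: LRU

Derivation:
Simulating under each policy and comparing final sets:
  LRU: final set = {A C P W} -> MATCHES target
  FIFO: final set = {A C F W} -> differs
  LFU: final set = {C F R W} -> differs
Only LRU produces the target set.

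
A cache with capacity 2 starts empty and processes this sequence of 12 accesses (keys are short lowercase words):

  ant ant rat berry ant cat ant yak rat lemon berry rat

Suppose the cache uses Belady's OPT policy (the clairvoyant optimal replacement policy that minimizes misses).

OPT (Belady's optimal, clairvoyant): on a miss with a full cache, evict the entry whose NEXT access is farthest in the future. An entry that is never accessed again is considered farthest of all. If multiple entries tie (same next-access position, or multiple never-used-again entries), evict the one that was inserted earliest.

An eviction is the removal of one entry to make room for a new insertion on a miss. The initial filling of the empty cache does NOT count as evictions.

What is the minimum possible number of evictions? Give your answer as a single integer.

Answer: 6

Derivation:
OPT (Belady) simulation (capacity=2):
  1. access ant: MISS. Cache: [ant]
  2. access ant: HIT. Next use of ant: step 5. Cache: [ant]
  3. access rat: MISS. Cache: [ant rat]
  4. access berry: MISS, evict rat (next use: step 9). Cache: [ant berry]
  5. access ant: HIT. Next use of ant: step 7. Cache: [ant berry]
  6. access cat: MISS, evict berry (next use: step 11). Cache: [ant cat]
  7. access ant: HIT. Next use of ant: never. Cache: [ant cat]
  8. access yak: MISS, evict ant (next use: never). Cache: [cat yak]
  9. access rat: MISS, evict cat (next use: never). Cache: [yak rat]
  10. access lemon: MISS, evict yak (next use: never). Cache: [rat lemon]
  11. access berry: MISS, evict lemon (next use: never). Cache: [rat berry]
  12. access rat: HIT. Next use of rat: never. Cache: [rat berry]
Total: 4 hits, 8 misses, 6 evictions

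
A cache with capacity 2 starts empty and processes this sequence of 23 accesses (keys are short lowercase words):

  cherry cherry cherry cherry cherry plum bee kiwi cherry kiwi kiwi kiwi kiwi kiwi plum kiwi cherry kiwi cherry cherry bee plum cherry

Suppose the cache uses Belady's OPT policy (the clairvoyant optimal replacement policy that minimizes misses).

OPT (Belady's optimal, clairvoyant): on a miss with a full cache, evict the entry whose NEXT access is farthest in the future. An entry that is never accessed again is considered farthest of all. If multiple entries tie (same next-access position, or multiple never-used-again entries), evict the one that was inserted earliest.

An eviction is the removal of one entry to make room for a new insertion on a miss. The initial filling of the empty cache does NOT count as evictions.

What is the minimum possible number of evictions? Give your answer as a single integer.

Answer: 6

Derivation:
OPT (Belady) simulation (capacity=2):
  1. access cherry: MISS. Cache: [cherry]
  2. access cherry: HIT. Next use of cherry: step 3. Cache: [cherry]
  3. access cherry: HIT. Next use of cherry: step 4. Cache: [cherry]
  4. access cherry: HIT. Next use of cherry: step 5. Cache: [cherry]
  5. access cherry: HIT. Next use of cherry: step 9. Cache: [cherry]
  6. access plum: MISS. Cache: [cherry plum]
  7. access bee: MISS, evict plum (next use: step 15). Cache: [cherry bee]
  8. access kiwi: MISS, evict bee (next use: step 21). Cache: [cherry kiwi]
  9. access cherry: HIT. Next use of cherry: step 17. Cache: [cherry kiwi]
  10. access kiwi: HIT. Next use of kiwi: step 11. Cache: [cherry kiwi]
  11. access kiwi: HIT. Next use of kiwi: step 12. Cache: [cherry kiwi]
  12. access kiwi: HIT. Next use of kiwi: step 13. Cache: [cherry kiwi]
  13. access kiwi: HIT. Next use of kiwi: step 14. Cache: [cherry kiwi]
  14. access kiwi: HIT. Next use of kiwi: step 16. Cache: [cherry kiwi]
  15. access plum: MISS, evict cherry (next use: step 17). Cache: [kiwi plum]
  16. access kiwi: HIT. Next use of kiwi: step 18. Cache: [kiwi plum]
  17. access cherry: MISS, evict plum (next use: step 22). Cache: [kiwi cherry]
  18. access kiwi: HIT. Next use of kiwi: never. Cache: [kiwi cherry]
  19. access cherry: HIT. Next use of cherry: step 20. Cache: [kiwi cherry]
  20. access cherry: HIT. Next use of cherry: step 23. Cache: [kiwi cherry]
  21. access bee: MISS, evict kiwi (next use: never). Cache: [cherry bee]
  22. access plum: MISS, evict bee (next use: never). Cache: [cherry plum]
  23. access cherry: HIT. Next use of cherry: never. Cache: [cherry plum]
Total: 15 hits, 8 misses, 6 evictions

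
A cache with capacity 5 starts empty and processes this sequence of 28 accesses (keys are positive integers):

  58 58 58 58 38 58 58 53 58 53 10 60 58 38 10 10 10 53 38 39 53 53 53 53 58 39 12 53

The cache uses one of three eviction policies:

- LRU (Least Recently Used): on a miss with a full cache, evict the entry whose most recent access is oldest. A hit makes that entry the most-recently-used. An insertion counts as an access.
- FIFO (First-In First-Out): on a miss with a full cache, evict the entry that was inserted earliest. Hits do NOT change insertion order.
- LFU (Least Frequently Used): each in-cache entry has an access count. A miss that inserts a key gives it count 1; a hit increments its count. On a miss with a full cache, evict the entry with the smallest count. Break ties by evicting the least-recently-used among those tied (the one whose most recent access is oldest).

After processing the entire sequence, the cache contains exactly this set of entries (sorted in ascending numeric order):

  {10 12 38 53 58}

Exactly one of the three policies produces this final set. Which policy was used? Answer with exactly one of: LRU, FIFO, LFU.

Simulating under each policy and comparing final sets:
  LRU: final set = {12 38 39 53 58} -> differs
  FIFO: final set = {12 39 53 58 60} -> differs
  LFU: final set = {10 12 38 53 58} -> MATCHES target
Only LFU produces the target set.

Answer: LFU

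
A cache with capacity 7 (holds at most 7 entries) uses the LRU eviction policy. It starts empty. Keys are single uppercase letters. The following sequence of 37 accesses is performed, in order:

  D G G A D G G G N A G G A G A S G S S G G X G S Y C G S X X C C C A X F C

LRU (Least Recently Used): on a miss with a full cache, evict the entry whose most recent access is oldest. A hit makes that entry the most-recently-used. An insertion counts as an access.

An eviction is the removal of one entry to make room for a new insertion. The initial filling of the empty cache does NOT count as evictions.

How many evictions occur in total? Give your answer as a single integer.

LRU simulation (capacity=7):
  1. access D: MISS. Cache (LRU->MRU): [D]
  2. access G: MISS. Cache (LRU->MRU): [D G]
  3. access G: HIT. Cache (LRU->MRU): [D G]
  4. access A: MISS. Cache (LRU->MRU): [D G A]
  5. access D: HIT. Cache (LRU->MRU): [G A D]
  6. access G: HIT. Cache (LRU->MRU): [A D G]
  7. access G: HIT. Cache (LRU->MRU): [A D G]
  8. access G: HIT. Cache (LRU->MRU): [A D G]
  9. access N: MISS. Cache (LRU->MRU): [A D G N]
  10. access A: HIT. Cache (LRU->MRU): [D G N A]
  11. access G: HIT. Cache (LRU->MRU): [D N A G]
  12. access G: HIT. Cache (LRU->MRU): [D N A G]
  13. access A: HIT. Cache (LRU->MRU): [D N G A]
  14. access G: HIT. Cache (LRU->MRU): [D N A G]
  15. access A: HIT. Cache (LRU->MRU): [D N G A]
  16. access S: MISS. Cache (LRU->MRU): [D N G A S]
  17. access G: HIT. Cache (LRU->MRU): [D N A S G]
  18. access S: HIT. Cache (LRU->MRU): [D N A G S]
  19. access S: HIT. Cache (LRU->MRU): [D N A G S]
  20. access G: HIT. Cache (LRU->MRU): [D N A S G]
  21. access G: HIT. Cache (LRU->MRU): [D N A S G]
  22. access X: MISS. Cache (LRU->MRU): [D N A S G X]
  23. access G: HIT. Cache (LRU->MRU): [D N A S X G]
  24. access S: HIT. Cache (LRU->MRU): [D N A X G S]
  25. access Y: MISS. Cache (LRU->MRU): [D N A X G S Y]
  26. access C: MISS, evict D. Cache (LRU->MRU): [N A X G S Y C]
  27. access G: HIT. Cache (LRU->MRU): [N A X S Y C G]
  28. access S: HIT. Cache (LRU->MRU): [N A X Y C G S]
  29. access X: HIT. Cache (LRU->MRU): [N A Y C G S X]
  30. access X: HIT. Cache (LRU->MRU): [N A Y C G S X]
  31. access C: HIT. Cache (LRU->MRU): [N A Y G S X C]
  32. access C: HIT. Cache (LRU->MRU): [N A Y G S X C]
  33. access C: HIT. Cache (LRU->MRU): [N A Y G S X C]
  34. access A: HIT. Cache (LRU->MRU): [N Y G S X C A]
  35. access X: HIT. Cache (LRU->MRU): [N Y G S C A X]
  36. access F: MISS, evict N. Cache (LRU->MRU): [Y G S C A X F]
  37. access C: HIT. Cache (LRU->MRU): [Y G S A X F C]
Total: 28 hits, 9 misses, 2 evictions

Answer: 2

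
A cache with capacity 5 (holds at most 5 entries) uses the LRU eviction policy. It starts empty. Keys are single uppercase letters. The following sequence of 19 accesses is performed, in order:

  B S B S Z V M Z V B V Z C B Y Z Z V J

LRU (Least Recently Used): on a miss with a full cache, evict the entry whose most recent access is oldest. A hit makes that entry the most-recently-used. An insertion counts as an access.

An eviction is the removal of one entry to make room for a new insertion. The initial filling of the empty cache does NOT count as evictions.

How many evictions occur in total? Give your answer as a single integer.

Answer: 3

Derivation:
LRU simulation (capacity=5):
  1. access B: MISS. Cache (LRU->MRU): [B]
  2. access S: MISS. Cache (LRU->MRU): [B S]
  3. access B: HIT. Cache (LRU->MRU): [S B]
  4. access S: HIT. Cache (LRU->MRU): [B S]
  5. access Z: MISS. Cache (LRU->MRU): [B S Z]
  6. access V: MISS. Cache (LRU->MRU): [B S Z V]
  7. access M: MISS. Cache (LRU->MRU): [B S Z V M]
  8. access Z: HIT. Cache (LRU->MRU): [B S V M Z]
  9. access V: HIT. Cache (LRU->MRU): [B S M Z V]
  10. access B: HIT. Cache (LRU->MRU): [S M Z V B]
  11. access V: HIT. Cache (LRU->MRU): [S M Z B V]
  12. access Z: HIT. Cache (LRU->MRU): [S M B V Z]
  13. access C: MISS, evict S. Cache (LRU->MRU): [M B V Z C]
  14. access B: HIT. Cache (LRU->MRU): [M V Z C B]
  15. access Y: MISS, evict M. Cache (LRU->MRU): [V Z C B Y]
  16. access Z: HIT. Cache (LRU->MRU): [V C B Y Z]
  17. access Z: HIT. Cache (LRU->MRU): [V C B Y Z]
  18. access V: HIT. Cache (LRU->MRU): [C B Y Z V]
  19. access J: MISS, evict C. Cache (LRU->MRU): [B Y Z V J]
Total: 11 hits, 8 misses, 3 evictions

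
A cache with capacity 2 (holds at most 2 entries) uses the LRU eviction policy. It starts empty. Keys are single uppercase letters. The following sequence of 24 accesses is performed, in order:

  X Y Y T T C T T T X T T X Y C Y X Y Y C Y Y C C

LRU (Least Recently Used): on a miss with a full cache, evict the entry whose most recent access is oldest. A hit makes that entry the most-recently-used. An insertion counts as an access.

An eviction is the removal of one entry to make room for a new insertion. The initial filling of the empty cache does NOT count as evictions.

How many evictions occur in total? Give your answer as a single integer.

Answer: 7

Derivation:
LRU simulation (capacity=2):
  1. access X: MISS. Cache (LRU->MRU): [X]
  2. access Y: MISS. Cache (LRU->MRU): [X Y]
  3. access Y: HIT. Cache (LRU->MRU): [X Y]
  4. access T: MISS, evict X. Cache (LRU->MRU): [Y T]
  5. access T: HIT. Cache (LRU->MRU): [Y T]
  6. access C: MISS, evict Y. Cache (LRU->MRU): [T C]
  7. access T: HIT. Cache (LRU->MRU): [C T]
  8. access T: HIT. Cache (LRU->MRU): [C T]
  9. access T: HIT. Cache (LRU->MRU): [C T]
  10. access X: MISS, evict C. Cache (LRU->MRU): [T X]
  11. access T: HIT. Cache (LRU->MRU): [X T]
  12. access T: HIT. Cache (LRU->MRU): [X T]
  13. access X: HIT. Cache (LRU->MRU): [T X]
  14. access Y: MISS, evict T. Cache (LRU->MRU): [X Y]
  15. access C: MISS, evict X. Cache (LRU->MRU): [Y C]
  16. access Y: HIT. Cache (LRU->MRU): [C Y]
  17. access X: MISS, evict C. Cache (LRU->MRU): [Y X]
  18. access Y: HIT. Cache (LRU->MRU): [X Y]
  19. access Y: HIT. Cache (LRU->MRU): [X Y]
  20. access C: MISS, evict X. Cache (LRU->MRU): [Y C]
  21. access Y: HIT. Cache (LRU->MRU): [C Y]
  22. access Y: HIT. Cache (LRU->MRU): [C Y]
  23. access C: HIT. Cache (LRU->MRU): [Y C]
  24. access C: HIT. Cache (LRU->MRU): [Y C]
Total: 15 hits, 9 misses, 7 evictions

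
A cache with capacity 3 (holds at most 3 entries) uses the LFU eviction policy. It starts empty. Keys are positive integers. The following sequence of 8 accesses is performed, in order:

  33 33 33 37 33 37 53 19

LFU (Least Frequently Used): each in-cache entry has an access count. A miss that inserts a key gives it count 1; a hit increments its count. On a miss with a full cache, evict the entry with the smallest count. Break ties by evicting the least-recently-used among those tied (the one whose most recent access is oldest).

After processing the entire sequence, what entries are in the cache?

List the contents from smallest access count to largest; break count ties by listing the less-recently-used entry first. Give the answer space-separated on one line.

LFU simulation (capacity=3):
  1. access 33: MISS. Cache: [33(c=1)]
  2. access 33: HIT, count now 2. Cache: [33(c=2)]
  3. access 33: HIT, count now 3. Cache: [33(c=3)]
  4. access 37: MISS. Cache: [37(c=1) 33(c=3)]
  5. access 33: HIT, count now 4. Cache: [37(c=1) 33(c=4)]
  6. access 37: HIT, count now 2. Cache: [37(c=2) 33(c=4)]
  7. access 53: MISS. Cache: [53(c=1) 37(c=2) 33(c=4)]
  8. access 19: MISS, evict 53(c=1). Cache: [19(c=1) 37(c=2) 33(c=4)]
Total: 4 hits, 4 misses, 1 evictions

Answer: 19 37 33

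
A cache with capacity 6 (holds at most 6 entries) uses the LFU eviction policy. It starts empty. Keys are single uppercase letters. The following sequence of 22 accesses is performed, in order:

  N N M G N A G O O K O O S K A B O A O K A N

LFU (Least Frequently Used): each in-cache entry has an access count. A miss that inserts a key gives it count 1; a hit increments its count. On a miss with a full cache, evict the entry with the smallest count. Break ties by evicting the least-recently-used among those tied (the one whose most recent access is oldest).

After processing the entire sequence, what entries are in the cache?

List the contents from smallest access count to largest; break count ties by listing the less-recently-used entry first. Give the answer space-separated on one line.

LFU simulation (capacity=6):
  1. access N: MISS. Cache: [N(c=1)]
  2. access N: HIT, count now 2. Cache: [N(c=2)]
  3. access M: MISS. Cache: [M(c=1) N(c=2)]
  4. access G: MISS. Cache: [M(c=1) G(c=1) N(c=2)]
  5. access N: HIT, count now 3. Cache: [M(c=1) G(c=1) N(c=3)]
  6. access A: MISS. Cache: [M(c=1) G(c=1) A(c=1) N(c=3)]
  7. access G: HIT, count now 2. Cache: [M(c=1) A(c=1) G(c=2) N(c=3)]
  8. access O: MISS. Cache: [M(c=1) A(c=1) O(c=1) G(c=2) N(c=3)]
  9. access O: HIT, count now 2. Cache: [M(c=1) A(c=1) G(c=2) O(c=2) N(c=3)]
  10. access K: MISS. Cache: [M(c=1) A(c=1) K(c=1) G(c=2) O(c=2) N(c=3)]
  11. access O: HIT, count now 3. Cache: [M(c=1) A(c=1) K(c=1) G(c=2) N(c=3) O(c=3)]
  12. access O: HIT, count now 4. Cache: [M(c=1) A(c=1) K(c=1) G(c=2) N(c=3) O(c=4)]
  13. access S: MISS, evict M(c=1). Cache: [A(c=1) K(c=1) S(c=1) G(c=2) N(c=3) O(c=4)]
  14. access K: HIT, count now 2. Cache: [A(c=1) S(c=1) G(c=2) K(c=2) N(c=3) O(c=4)]
  15. access A: HIT, count now 2. Cache: [S(c=1) G(c=2) K(c=2) A(c=2) N(c=3) O(c=4)]
  16. access B: MISS, evict S(c=1). Cache: [B(c=1) G(c=2) K(c=2) A(c=2) N(c=3) O(c=4)]
  17. access O: HIT, count now 5. Cache: [B(c=1) G(c=2) K(c=2) A(c=2) N(c=3) O(c=5)]
  18. access A: HIT, count now 3. Cache: [B(c=1) G(c=2) K(c=2) N(c=3) A(c=3) O(c=5)]
  19. access O: HIT, count now 6. Cache: [B(c=1) G(c=2) K(c=2) N(c=3) A(c=3) O(c=6)]
  20. access K: HIT, count now 3. Cache: [B(c=1) G(c=2) N(c=3) A(c=3) K(c=3) O(c=6)]
  21. access A: HIT, count now 4. Cache: [B(c=1) G(c=2) N(c=3) K(c=3) A(c=4) O(c=6)]
  22. access N: HIT, count now 4. Cache: [B(c=1) G(c=2) K(c=3) A(c=4) N(c=4) O(c=6)]
Total: 14 hits, 8 misses, 2 evictions

Answer: B G K A N O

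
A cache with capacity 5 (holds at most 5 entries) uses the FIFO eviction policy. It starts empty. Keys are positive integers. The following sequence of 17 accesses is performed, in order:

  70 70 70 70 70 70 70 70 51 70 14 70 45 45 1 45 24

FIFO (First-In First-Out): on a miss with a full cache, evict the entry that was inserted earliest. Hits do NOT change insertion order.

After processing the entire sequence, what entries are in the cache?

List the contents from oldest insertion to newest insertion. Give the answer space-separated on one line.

FIFO simulation (capacity=5):
  1. access 70: MISS. Cache (old->new): [70]
  2. access 70: HIT. Cache (old->new): [70]
  3. access 70: HIT. Cache (old->new): [70]
  4. access 70: HIT. Cache (old->new): [70]
  5. access 70: HIT. Cache (old->new): [70]
  6. access 70: HIT. Cache (old->new): [70]
  7. access 70: HIT. Cache (old->new): [70]
  8. access 70: HIT. Cache (old->new): [70]
  9. access 51: MISS. Cache (old->new): [70 51]
  10. access 70: HIT. Cache (old->new): [70 51]
  11. access 14: MISS. Cache (old->new): [70 51 14]
  12. access 70: HIT. Cache (old->new): [70 51 14]
  13. access 45: MISS. Cache (old->new): [70 51 14 45]
  14. access 45: HIT. Cache (old->new): [70 51 14 45]
  15. access 1: MISS. Cache (old->new): [70 51 14 45 1]
  16. access 45: HIT. Cache (old->new): [70 51 14 45 1]
  17. access 24: MISS, evict 70. Cache (old->new): [51 14 45 1 24]
Total: 11 hits, 6 misses, 1 evictions

Answer: 51 14 45 1 24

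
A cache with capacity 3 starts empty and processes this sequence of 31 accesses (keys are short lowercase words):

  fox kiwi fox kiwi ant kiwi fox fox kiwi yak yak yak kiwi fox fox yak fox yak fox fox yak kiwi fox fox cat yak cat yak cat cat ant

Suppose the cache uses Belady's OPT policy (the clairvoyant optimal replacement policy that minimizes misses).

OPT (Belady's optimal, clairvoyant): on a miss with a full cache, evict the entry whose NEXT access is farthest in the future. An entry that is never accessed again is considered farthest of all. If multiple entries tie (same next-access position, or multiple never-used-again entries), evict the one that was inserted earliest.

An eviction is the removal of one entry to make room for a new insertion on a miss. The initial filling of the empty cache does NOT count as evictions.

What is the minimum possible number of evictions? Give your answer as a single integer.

OPT (Belady) simulation (capacity=3):
  1. access fox: MISS. Cache: [fox]
  2. access kiwi: MISS. Cache: [fox kiwi]
  3. access fox: HIT. Next use of fox: step 7. Cache: [fox kiwi]
  4. access kiwi: HIT. Next use of kiwi: step 6. Cache: [fox kiwi]
  5. access ant: MISS. Cache: [fox kiwi ant]
  6. access kiwi: HIT. Next use of kiwi: step 9. Cache: [fox kiwi ant]
  7. access fox: HIT. Next use of fox: step 8. Cache: [fox kiwi ant]
  8. access fox: HIT. Next use of fox: step 14. Cache: [fox kiwi ant]
  9. access kiwi: HIT. Next use of kiwi: step 13. Cache: [fox kiwi ant]
  10. access yak: MISS, evict ant (next use: step 31). Cache: [fox kiwi yak]
  11. access yak: HIT. Next use of yak: step 12. Cache: [fox kiwi yak]
  12. access yak: HIT. Next use of yak: step 16. Cache: [fox kiwi yak]
  13. access kiwi: HIT. Next use of kiwi: step 22. Cache: [fox kiwi yak]
  14. access fox: HIT. Next use of fox: step 15. Cache: [fox kiwi yak]
  15. access fox: HIT. Next use of fox: step 17. Cache: [fox kiwi yak]
  16. access yak: HIT. Next use of yak: step 18. Cache: [fox kiwi yak]
  17. access fox: HIT. Next use of fox: step 19. Cache: [fox kiwi yak]
  18. access yak: HIT. Next use of yak: step 21. Cache: [fox kiwi yak]
  19. access fox: HIT. Next use of fox: step 20. Cache: [fox kiwi yak]
  20. access fox: HIT. Next use of fox: step 23. Cache: [fox kiwi yak]
  21. access yak: HIT. Next use of yak: step 26. Cache: [fox kiwi yak]
  22. access kiwi: HIT. Next use of kiwi: never. Cache: [fox kiwi yak]
  23. access fox: HIT. Next use of fox: step 24. Cache: [fox kiwi yak]
  24. access fox: HIT. Next use of fox: never. Cache: [fox kiwi yak]
  25. access cat: MISS, evict fox (next use: never). Cache: [kiwi yak cat]
  26. access yak: HIT. Next use of yak: step 28. Cache: [kiwi yak cat]
  27. access cat: HIT. Next use of cat: step 29. Cache: [kiwi yak cat]
  28. access yak: HIT. Next use of yak: never. Cache: [kiwi yak cat]
  29. access cat: HIT. Next use of cat: step 30. Cache: [kiwi yak cat]
  30. access cat: HIT. Next use of cat: never. Cache: [kiwi yak cat]
  31. access ant: MISS, evict kiwi (next use: never). Cache: [yak cat ant]
Total: 25 hits, 6 misses, 3 evictions

Answer: 3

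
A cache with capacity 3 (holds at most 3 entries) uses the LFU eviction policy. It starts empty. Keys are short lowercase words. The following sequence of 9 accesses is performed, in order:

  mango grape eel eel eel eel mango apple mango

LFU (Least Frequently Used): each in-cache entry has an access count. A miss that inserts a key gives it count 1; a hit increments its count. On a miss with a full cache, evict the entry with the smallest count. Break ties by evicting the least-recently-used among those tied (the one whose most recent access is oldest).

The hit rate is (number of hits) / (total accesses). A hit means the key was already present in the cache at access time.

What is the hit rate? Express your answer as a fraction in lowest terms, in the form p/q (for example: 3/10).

LFU simulation (capacity=3):
  1. access mango: MISS. Cache: [mango(c=1)]
  2. access grape: MISS. Cache: [mango(c=1) grape(c=1)]
  3. access eel: MISS. Cache: [mango(c=1) grape(c=1) eel(c=1)]
  4. access eel: HIT, count now 2. Cache: [mango(c=1) grape(c=1) eel(c=2)]
  5. access eel: HIT, count now 3. Cache: [mango(c=1) grape(c=1) eel(c=3)]
  6. access eel: HIT, count now 4. Cache: [mango(c=1) grape(c=1) eel(c=4)]
  7. access mango: HIT, count now 2. Cache: [grape(c=1) mango(c=2) eel(c=4)]
  8. access apple: MISS, evict grape(c=1). Cache: [apple(c=1) mango(c=2) eel(c=4)]
  9. access mango: HIT, count now 3. Cache: [apple(c=1) mango(c=3) eel(c=4)]
Total: 5 hits, 4 misses, 1 evictions

Hit rate = 5/9

Answer: 5/9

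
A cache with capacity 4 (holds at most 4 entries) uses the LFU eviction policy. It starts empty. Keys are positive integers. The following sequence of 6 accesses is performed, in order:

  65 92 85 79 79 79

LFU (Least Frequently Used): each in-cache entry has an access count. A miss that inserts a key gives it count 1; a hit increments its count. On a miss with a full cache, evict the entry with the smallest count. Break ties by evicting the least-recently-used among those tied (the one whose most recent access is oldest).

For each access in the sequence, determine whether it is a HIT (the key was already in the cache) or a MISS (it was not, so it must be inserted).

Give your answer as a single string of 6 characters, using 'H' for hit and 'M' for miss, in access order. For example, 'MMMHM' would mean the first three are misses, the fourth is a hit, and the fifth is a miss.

LFU simulation (capacity=4):
  1. access 65: MISS. Cache: [65(c=1)]
  2. access 92: MISS. Cache: [65(c=1) 92(c=1)]
  3. access 85: MISS. Cache: [65(c=1) 92(c=1) 85(c=1)]
  4. access 79: MISS. Cache: [65(c=1) 92(c=1) 85(c=1) 79(c=1)]
  5. access 79: HIT, count now 2. Cache: [65(c=1) 92(c=1) 85(c=1) 79(c=2)]
  6. access 79: HIT, count now 3. Cache: [65(c=1) 92(c=1) 85(c=1) 79(c=3)]
Total: 2 hits, 4 misses, 0 evictions

Answer: MMMMHH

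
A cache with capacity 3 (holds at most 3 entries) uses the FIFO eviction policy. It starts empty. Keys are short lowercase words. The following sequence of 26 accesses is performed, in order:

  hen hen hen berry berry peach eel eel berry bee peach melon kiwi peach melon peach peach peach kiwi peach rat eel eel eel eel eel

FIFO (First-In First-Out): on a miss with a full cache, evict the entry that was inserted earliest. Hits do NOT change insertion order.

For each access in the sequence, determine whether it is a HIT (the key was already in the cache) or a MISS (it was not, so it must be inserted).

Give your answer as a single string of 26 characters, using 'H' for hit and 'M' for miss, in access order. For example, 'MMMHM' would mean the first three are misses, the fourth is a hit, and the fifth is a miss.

Answer: MHHMHMMHHMHMMMHHHHHHMMHHHH

Derivation:
FIFO simulation (capacity=3):
  1. access hen: MISS. Cache (old->new): [hen]
  2. access hen: HIT. Cache (old->new): [hen]
  3. access hen: HIT. Cache (old->new): [hen]
  4. access berry: MISS. Cache (old->new): [hen berry]
  5. access berry: HIT. Cache (old->new): [hen berry]
  6. access peach: MISS. Cache (old->new): [hen berry peach]
  7. access eel: MISS, evict hen. Cache (old->new): [berry peach eel]
  8. access eel: HIT. Cache (old->new): [berry peach eel]
  9. access berry: HIT. Cache (old->new): [berry peach eel]
  10. access bee: MISS, evict berry. Cache (old->new): [peach eel bee]
  11. access peach: HIT. Cache (old->new): [peach eel bee]
  12. access melon: MISS, evict peach. Cache (old->new): [eel bee melon]
  13. access kiwi: MISS, evict eel. Cache (old->new): [bee melon kiwi]
  14. access peach: MISS, evict bee. Cache (old->new): [melon kiwi peach]
  15. access melon: HIT. Cache (old->new): [melon kiwi peach]
  16. access peach: HIT. Cache (old->new): [melon kiwi peach]
  17. access peach: HIT. Cache (old->new): [melon kiwi peach]
  18. access peach: HIT. Cache (old->new): [melon kiwi peach]
  19. access kiwi: HIT. Cache (old->new): [melon kiwi peach]
  20. access peach: HIT. Cache (old->new): [melon kiwi peach]
  21. access rat: MISS, evict melon. Cache (old->new): [kiwi peach rat]
  22. access eel: MISS, evict kiwi. Cache (old->new): [peach rat eel]
  23. access eel: HIT. Cache (old->new): [peach rat eel]
  24. access eel: HIT. Cache (old->new): [peach rat eel]
  25. access eel: HIT. Cache (old->new): [peach rat eel]
  26. access eel: HIT. Cache (old->new): [peach rat eel]
Total: 16 hits, 10 misses, 7 evictions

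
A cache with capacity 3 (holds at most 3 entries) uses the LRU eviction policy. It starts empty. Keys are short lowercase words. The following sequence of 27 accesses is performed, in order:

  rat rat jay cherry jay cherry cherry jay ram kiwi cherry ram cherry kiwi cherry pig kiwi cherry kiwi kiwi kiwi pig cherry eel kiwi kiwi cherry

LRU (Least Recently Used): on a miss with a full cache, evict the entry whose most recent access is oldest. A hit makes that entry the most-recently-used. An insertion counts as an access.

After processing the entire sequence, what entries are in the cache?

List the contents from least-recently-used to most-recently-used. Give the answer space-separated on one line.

Answer: eel kiwi cherry

Derivation:
LRU simulation (capacity=3):
  1. access rat: MISS. Cache (LRU->MRU): [rat]
  2. access rat: HIT. Cache (LRU->MRU): [rat]
  3. access jay: MISS. Cache (LRU->MRU): [rat jay]
  4. access cherry: MISS. Cache (LRU->MRU): [rat jay cherry]
  5. access jay: HIT. Cache (LRU->MRU): [rat cherry jay]
  6. access cherry: HIT. Cache (LRU->MRU): [rat jay cherry]
  7. access cherry: HIT. Cache (LRU->MRU): [rat jay cherry]
  8. access jay: HIT. Cache (LRU->MRU): [rat cherry jay]
  9. access ram: MISS, evict rat. Cache (LRU->MRU): [cherry jay ram]
  10. access kiwi: MISS, evict cherry. Cache (LRU->MRU): [jay ram kiwi]
  11. access cherry: MISS, evict jay. Cache (LRU->MRU): [ram kiwi cherry]
  12. access ram: HIT. Cache (LRU->MRU): [kiwi cherry ram]
  13. access cherry: HIT. Cache (LRU->MRU): [kiwi ram cherry]
  14. access kiwi: HIT. Cache (LRU->MRU): [ram cherry kiwi]
  15. access cherry: HIT. Cache (LRU->MRU): [ram kiwi cherry]
  16. access pig: MISS, evict ram. Cache (LRU->MRU): [kiwi cherry pig]
  17. access kiwi: HIT. Cache (LRU->MRU): [cherry pig kiwi]
  18. access cherry: HIT. Cache (LRU->MRU): [pig kiwi cherry]
  19. access kiwi: HIT. Cache (LRU->MRU): [pig cherry kiwi]
  20. access kiwi: HIT. Cache (LRU->MRU): [pig cherry kiwi]
  21. access kiwi: HIT. Cache (LRU->MRU): [pig cherry kiwi]
  22. access pig: HIT. Cache (LRU->MRU): [cherry kiwi pig]
  23. access cherry: HIT. Cache (LRU->MRU): [kiwi pig cherry]
  24. access eel: MISS, evict kiwi. Cache (LRU->MRU): [pig cherry eel]
  25. access kiwi: MISS, evict pig. Cache (LRU->MRU): [cherry eel kiwi]
  26. access kiwi: HIT. Cache (LRU->MRU): [cherry eel kiwi]
  27. access cherry: HIT. Cache (LRU->MRU): [eel kiwi cherry]
Total: 18 hits, 9 misses, 6 evictions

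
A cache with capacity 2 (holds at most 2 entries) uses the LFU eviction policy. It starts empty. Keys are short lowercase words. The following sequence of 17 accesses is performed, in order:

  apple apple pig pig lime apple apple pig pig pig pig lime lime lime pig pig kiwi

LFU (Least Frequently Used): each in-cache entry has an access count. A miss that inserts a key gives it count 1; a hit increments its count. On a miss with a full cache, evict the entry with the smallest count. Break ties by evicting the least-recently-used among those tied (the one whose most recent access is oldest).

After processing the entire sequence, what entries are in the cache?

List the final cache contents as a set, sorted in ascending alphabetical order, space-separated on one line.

Answer: kiwi pig

Derivation:
LFU simulation (capacity=2):
  1. access apple: MISS. Cache: [apple(c=1)]
  2. access apple: HIT, count now 2. Cache: [apple(c=2)]
  3. access pig: MISS. Cache: [pig(c=1) apple(c=2)]
  4. access pig: HIT, count now 2. Cache: [apple(c=2) pig(c=2)]
  5. access lime: MISS, evict apple(c=2). Cache: [lime(c=1) pig(c=2)]
  6. access apple: MISS, evict lime(c=1). Cache: [apple(c=1) pig(c=2)]
  7. access apple: HIT, count now 2. Cache: [pig(c=2) apple(c=2)]
  8. access pig: HIT, count now 3. Cache: [apple(c=2) pig(c=3)]
  9. access pig: HIT, count now 4. Cache: [apple(c=2) pig(c=4)]
  10. access pig: HIT, count now 5. Cache: [apple(c=2) pig(c=5)]
  11. access pig: HIT, count now 6. Cache: [apple(c=2) pig(c=6)]
  12. access lime: MISS, evict apple(c=2). Cache: [lime(c=1) pig(c=6)]
  13. access lime: HIT, count now 2. Cache: [lime(c=2) pig(c=6)]
  14. access lime: HIT, count now 3. Cache: [lime(c=3) pig(c=6)]
  15. access pig: HIT, count now 7. Cache: [lime(c=3) pig(c=7)]
  16. access pig: HIT, count now 8. Cache: [lime(c=3) pig(c=8)]
  17. access kiwi: MISS, evict lime(c=3). Cache: [kiwi(c=1) pig(c=8)]
Total: 11 hits, 6 misses, 4 evictions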